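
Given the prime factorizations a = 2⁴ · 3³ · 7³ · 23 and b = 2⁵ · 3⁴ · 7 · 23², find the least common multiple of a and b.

max exponent per prime: 2⁵ · 3⁴ · 7³ · 23² = 470310624

470310624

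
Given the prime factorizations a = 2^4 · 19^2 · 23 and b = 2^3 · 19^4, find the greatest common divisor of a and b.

2888

min exponent per shared prime: 2^3 · 19^2 = 2888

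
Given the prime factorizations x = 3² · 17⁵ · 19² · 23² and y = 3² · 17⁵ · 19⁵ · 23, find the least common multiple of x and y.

max exponent per prime: 3² · 17⁵ · 19⁵ · 23² = 16738278636230523

16738278636230523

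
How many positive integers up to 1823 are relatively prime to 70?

70 = 2·5·7. Inclusion–exclusion on these primes:
1823 − ⌊1823/2⌋ − ⌊1823/5⌋ − ⌊1823/7⌋ + ⌊1823/10⌋ + ⌊1823/14⌋ + ⌊1823/35⌋ − ⌊1823/70⌋ = 626

626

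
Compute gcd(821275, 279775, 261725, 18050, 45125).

9025

gcd(821275, 279775): 821275 = 2·279775 + 261725; 279775 = 1·261725 + 18050; 261725 = 14·18050 + 9025; 18050 = 2·9025 + 0 → 9025
gcd(9025, 261725): 261725 = 29·9025 + 0 → 9025
gcd(9025, 18050): 18050 = 2·9025 + 0 → 9025
gcd(9025, 45125): 45125 = 5·9025 + 0 → 9025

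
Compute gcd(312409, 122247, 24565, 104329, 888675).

gcd(312409, 122247): 312409 = 2·122247 + 67915; 122247 = 1·67915 + 54332; 67915 = 1·54332 + 13583; 54332 = 4·13583 + 0 → 13583
gcd(13583, 24565): 24565 = 1·13583 + 10982; 13583 = 1·10982 + 2601; 10982 = 4·2601 + 578; 2601 = 4·578 + 289; 578 = 2·289 + 0 → 289
gcd(289, 104329): 104329 = 361·289 + 0 → 289
gcd(289, 888675): 888675 = 3075·289 + 0 → 289

289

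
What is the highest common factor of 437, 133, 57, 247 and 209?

19

gcd(437, 133): 437 = 3·133 + 38; 133 = 3·38 + 19; 38 = 2·19 + 0 → 19
gcd(19, 57): 57 = 3·19 + 0 → 19
gcd(19, 247): 247 = 13·19 + 0 → 19
gcd(19, 209): 209 = 11·19 + 0 → 19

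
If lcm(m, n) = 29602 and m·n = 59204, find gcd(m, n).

gcd·lcm = product, so gcd = 59204/29602 = 2.

2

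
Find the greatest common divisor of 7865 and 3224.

Euclid: 7865 = 2·3224 + 1417; 3224 = 2·1417 + 390; 1417 = 3·390 + 247; 390 = 1·247 + 143; 247 = 1·143 + 104; 143 = 1·104 + 39; 104 = 2·39 + 26; 39 = 1·26 + 13; 26 = 2·13 + 0. Last nonzero remainder: 13.

13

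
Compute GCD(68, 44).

68 = 2² · 17
44 = 2² · 11
Common: 2² = 4

4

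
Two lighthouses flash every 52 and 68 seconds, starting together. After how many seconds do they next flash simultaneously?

884

gcd first: 68 = 1·52 + 16; 52 = 3·16 + 4; 16 = 4·4 + 0 → gcd = 4
lcm = 52·68/gcd = 3536/4 = 884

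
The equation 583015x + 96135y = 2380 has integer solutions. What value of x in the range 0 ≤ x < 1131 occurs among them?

Reduce mod 96135: 583015x ≡ 2380 (mod 96135). With g = gcd(583015, 96135) = 85 dividing 2380, divide through: 6859x ≡ 28 (mod 1131).
Since gcd(6859, 1131) = 1, x ≡ 28·(6859)⁻¹ ≡ 868 (mod 1131). Smallest non-negative: 868.

868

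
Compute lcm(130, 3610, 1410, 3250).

130 = 2 · 5 · 13; 3610 = 2 · 5 · 19²; 1410 = 2 · 3 · 5 · 47; 3250 = 2 · 5³ · 13
lcm takes max exponent of each prime: 2 · 3 · 5³ · 13 · 19² · 47 = 165428250

165428250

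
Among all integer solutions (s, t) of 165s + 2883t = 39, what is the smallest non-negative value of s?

Reduce mod 2883: 165s ≡ 39 (mod 2883). With g = gcd(165, 2883) = 3 dividing 39, divide through: 55s ≡ 13 (mod 961).
Since gcd(55, 961) = 1, s ≡ 13·(55)⁻¹ ≡ 472 (mod 961). Smallest non-negative: 472.

472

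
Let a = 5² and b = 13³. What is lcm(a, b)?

max exponent per prime: 5² · 13³ = 54925

54925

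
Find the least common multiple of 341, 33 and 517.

48081

341 = 11 · 31; 33 = 3 · 11; 517 = 11 · 47
lcm takes max exponent of each prime: 3 · 11 · 31 · 47 = 48081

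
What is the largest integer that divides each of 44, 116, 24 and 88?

4

44 = 2² · 11; 116 = 2² · 29; 24 = 2³ · 3; 88 = 2³ · 11
gcd takes min exponent of each prime: 2² = 4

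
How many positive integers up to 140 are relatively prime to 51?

51 = 3·17. Inclusion–exclusion on these primes:
140 − ⌊140/3⌋ − ⌊140/17⌋ + ⌊140/51⌋ = 88

88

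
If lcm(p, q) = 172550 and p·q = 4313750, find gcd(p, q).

From gcd × lcm = pq: gcd = 4313750 / 172550 = 25.

25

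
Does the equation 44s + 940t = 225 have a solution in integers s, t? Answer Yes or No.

By Bézout, 44s + 940t = 225 has integer solutions iff gcd(44, 940) | 225.
Euclid: 940 = 21·44 + 16; 44 = 2·16 + 12; 16 = 1·12 + 4; 12 = 3·4 + 0. gcd = 4; 225 mod 4 = 1. No.

No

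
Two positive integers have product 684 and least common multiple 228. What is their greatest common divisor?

3

From gcd × lcm = ab: gcd = 684 / 228 = 3.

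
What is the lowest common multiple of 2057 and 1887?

228327

2057 = 11² · 17; 1887 = 3 · 17 · 37
max exponents: 3 · 11² · 17 · 37 = 228327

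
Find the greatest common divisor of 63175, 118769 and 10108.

2527

63175 = 5² · 7 · 19²; 118769 = 7 · 19² · 47; 10108 = 2² · 7 · 19²
gcd takes min exponent of each prime: 7 · 19² = 2527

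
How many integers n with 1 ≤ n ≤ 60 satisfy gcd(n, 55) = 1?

44

Prime factors of 55: 5, 11. Count integers ≤ 60 divisible by none of them.
By inclusion–exclusion: 60 − ⌊60/5⌋ − ⌊60/11⌋ + ⌊60/55⌋ = 44.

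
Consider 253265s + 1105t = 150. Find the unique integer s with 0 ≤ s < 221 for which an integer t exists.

71

gcd(253265, 1105) = 5 (Euclid: 253265 = 229·1105 + 220; 1105 = 5·220 + 5; 220 = 44·5 + 0), and 5 | 150.
Extended Euclid: 253265·(-5) + 1105·(1146) = 5. Scale by 30: s₀ = -150.
General solution s = s₀ + 221k; reducing mod 221 gives s = 71 (and t = -16273).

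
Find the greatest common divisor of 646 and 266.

38

Euclid: 646 = 2·266 + 114; 266 = 2·114 + 38; 114 = 3·38 + 0. Last nonzero remainder: 38.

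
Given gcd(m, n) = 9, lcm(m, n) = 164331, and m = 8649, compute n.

m·n = gcd·lcm = 9·164331 = 1478979, so n = 1478979/8649 = 171.

171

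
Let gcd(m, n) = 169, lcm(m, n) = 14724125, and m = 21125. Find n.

117793

Using mn = gcd(m,n)·lcm(m,n) = 169·14724125 = 2488377125, we get n = 2488377125/21125 = 117793.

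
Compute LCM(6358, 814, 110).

6358 = 2 · 11 · 17²; 814 = 2 · 11 · 37; 110 = 2 · 5 · 11
lcm takes max exponent of each prime: 2 · 5 · 11 · 17² · 37 = 1176230

1176230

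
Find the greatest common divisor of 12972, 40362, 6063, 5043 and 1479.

gcd(12972, 40362): 40362 = 3·12972 + 1446; 12972 = 8·1446 + 1404; 1446 = 1·1404 + 42; 1404 = 33·42 + 18; 42 = 2·18 + 6; 18 = 3·6 + 0 → 6
gcd(6, 6063): 6063 = 1010·6 + 3; 6 = 2·3 + 0 → 3
gcd(3, 5043): 5043 = 1681·3 + 0 → 3
gcd(3, 1479): 1479 = 493·3 + 0 → 3

3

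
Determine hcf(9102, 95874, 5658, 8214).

9102 = 2 · 3 · 37 · 41; 95874 = 2 · 3 · 19 · 29²; 5658 = 2 · 3 · 23 · 41; 8214 = 2 · 3 · 37²
gcd takes min exponent of each prime: 2 · 3 = 6

6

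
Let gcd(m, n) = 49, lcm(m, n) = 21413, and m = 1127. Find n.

931

Using mn = gcd(m,n)·lcm(m,n) = 49·21413 = 1049237, we get n = 1049237/1127 = 931.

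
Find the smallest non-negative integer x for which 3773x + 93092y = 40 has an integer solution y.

Reduce mod 93092: 3773x ≡ 40 (mod 93092). With g = gcd(3773, 93092) = 1 dividing 40, divide through: 3773x ≡ 40 (mod 93092).
Since gcd(3773, 93092) = 1, x ≡ 40·(3773)⁻¹ ≡ 35184 (mod 93092). Smallest non-negative: 35184.

35184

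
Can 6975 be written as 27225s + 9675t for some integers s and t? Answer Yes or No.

By Bézout, 27225s + 9675t = 6975 has integer solutions iff gcd(27225, 9675) | 6975.
Euclid: 27225 = 2·9675 + 7875; 9675 = 1·7875 + 1800; 7875 = 4·1800 + 675; 1800 = 2·675 + 450; 675 = 1·450 + 225; 450 = 2·225 + 0. gcd = 225; 6975 mod 225 = 0. Yes.

Yes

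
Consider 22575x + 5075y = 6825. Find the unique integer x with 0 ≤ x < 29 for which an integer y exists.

3

Euclid: 22575 = 4·5075 + 2275; 5075 = 2·2275 + 525; 2275 = 4·525 + 175; 525 = 3·175 + 0 → gcd = 175; 6825 = 175·39.
Back-substitution yields 22575·(9) + 5075·(-40) = 175, so one solution is x = 9·39 = 351, y = -40·39 = -1560.
Solutions in x differ by 5075/175 = 29; the one in [0, 29) is 351 mod 29 = 3.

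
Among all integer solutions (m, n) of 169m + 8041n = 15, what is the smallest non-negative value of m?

Reduce mod 8041: 169m ≡ 15 (mod 8041). With g = gcd(169, 8041) = 1 dividing 15, divide through: 169m ≡ 15 (mod 8041).
Since gcd(169, 8041) = 1, m ≡ 15·(169)⁻¹ ≡ 3521 (mod 8041). Smallest non-negative: 3521.

3521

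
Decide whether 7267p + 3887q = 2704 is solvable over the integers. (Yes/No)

Yes

gcd(7267, 3887): 7267 = 1·3887 + 3380; 3887 = 1·3380 + 507; 3380 = 6·507 + 338; 507 = 1·338 + 169; 338 = 2·169 + 0 → 169
169 divides 2704, so a solution exists.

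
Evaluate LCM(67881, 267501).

6052745127

gcd first: 267501 = 3·67881 + 63858; 67881 = 1·63858 + 4023; 63858 = 15·4023 + 3513; 4023 = 1·3513 + 510; 3513 = 6·510 + 453; 510 = 1·453 + 57; 453 = 7·57 + 54; 57 = 1·54 + 3; 54 = 18·3 + 0 → gcd = 3
lcm = 67881·267501/gcd = 18158235381/3 = 6052745127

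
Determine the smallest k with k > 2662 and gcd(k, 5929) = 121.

Multiples of 121 above 2662: 121·23, 121·24, … . Need the cofactor coprime to 5929/121 = 49.
Checking s = 23, 24, … the first with gcd(s, 49) = 1 is s = 23, giving 2783.

2783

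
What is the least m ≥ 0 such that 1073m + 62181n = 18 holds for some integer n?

gcd(1073, 62181) = 1 (Euclid: 62181 = 57·1073 + 1020; 1073 = 1·1020 + 53; 1020 = 19·53 + 13; 53 = 4·13 + 1; 13 = 13·1 + 0), and 1 | 18.
Extended Euclid: 1073·(4694) + 62181·(-81) = 1. Scale by 18: m₀ = 84492.
General solution m = m₀ + 62181t; reducing mod 62181 gives m = 22311 (and n = -385).

22311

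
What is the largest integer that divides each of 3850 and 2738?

Euclid: 3850 = 1·2738 + 1112; 2738 = 2·1112 + 514; 1112 = 2·514 + 84; 514 = 6·84 + 10; 84 = 8·10 + 4; 10 = 2·4 + 2; 4 = 2·2 + 0. Last nonzero remainder: 2.

2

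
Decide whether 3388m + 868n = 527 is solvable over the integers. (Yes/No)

No

gcd(3388, 868): 3388 = 3·868 + 784; 868 = 1·784 + 84; 784 = 9·84 + 28; 84 = 3·28 + 0 → 28
28 does not divide 527, so a solution does not exist.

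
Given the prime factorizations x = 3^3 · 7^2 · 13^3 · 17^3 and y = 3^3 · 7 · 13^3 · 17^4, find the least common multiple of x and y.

max exponent per prime: 3^3 · 7^2 · 13^3 · 17^4 = 242764727751

242764727751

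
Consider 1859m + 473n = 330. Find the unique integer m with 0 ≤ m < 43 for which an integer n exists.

Euclid: 1859 = 3·473 + 440; 473 = 1·440 + 33; 440 = 13·33 + 11; 33 = 3·11 + 0 → gcd = 11; 330 = 11·30.
Back-substitution yields 1859·(14) + 473·(-55) = 11, so one solution is m = 14·30 = 420, n = -55·30 = -1650.
Solutions in m differ by 473/11 = 43; the one in [0, 43) is 420 mod 43 = 33.

33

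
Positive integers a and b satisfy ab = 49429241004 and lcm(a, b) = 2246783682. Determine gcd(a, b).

From gcd × lcm = ab: gcd = 49429241004 / 2246783682 = 22.

22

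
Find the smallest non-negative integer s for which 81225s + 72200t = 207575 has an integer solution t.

7

gcd(81225, 72200) = 9025 (Euclid: 81225 = 1·72200 + 9025; 72200 = 8·9025 + 0), and 9025 | 207575.
Extended Euclid: 81225·(1) + 72200·(-1) = 9025. Scale by 23: s₀ = 23.
General solution s = s₀ + 8k; reducing mod 8 gives s = 7 (and t = -5).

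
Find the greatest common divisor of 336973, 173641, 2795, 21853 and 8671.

gcd(336973, 173641): 336973 = 1·173641 + 163332; 173641 = 1·163332 + 10309; 163332 = 15·10309 + 8697; 10309 = 1·8697 + 1612; 8697 = 5·1612 + 637; 1612 = 2·637 + 338; 637 = 1·338 + 299; 338 = 1·299 + 39; 299 = 7·39 + 26; 39 = 1·26 + 13; 26 = 2·13 + 0 → 13
gcd(13, 2795): 2795 = 215·13 + 0 → 13
gcd(13, 21853): 21853 = 1681·13 + 0 → 13
gcd(13, 8671): 8671 = 667·13 + 0 → 13

13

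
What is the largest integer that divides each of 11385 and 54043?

11385 = 3² · 5 · 11 · 23
54043 = 11 · 17³
Common: 11 = 11

11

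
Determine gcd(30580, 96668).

Euclid: 96668 = 3·30580 + 4928; 30580 = 6·4928 + 1012; 4928 = 4·1012 + 880; 1012 = 1·880 + 132; 880 = 6·132 + 88; 132 = 1·88 + 44; 88 = 2·44 + 0. Last nonzero remainder: 44.

44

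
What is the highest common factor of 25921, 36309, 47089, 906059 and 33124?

49

gcd(25921, 36309): 36309 = 1·25921 + 10388; 25921 = 2·10388 + 5145; 10388 = 2·5145 + 98; 5145 = 52·98 + 49; 98 = 2·49 + 0 → 49
gcd(49, 47089): 47089 = 961·49 + 0 → 49
gcd(49, 906059): 906059 = 18491·49 + 0 → 49
gcd(49, 33124): 33124 = 676·49 + 0 → 49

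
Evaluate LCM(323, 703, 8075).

lcm(323, 703) = 323·703/gcd = 227069/19 = 11951
lcm(11951, 8075) = 11951·8075/gcd = 96504325/323 = 298775

298775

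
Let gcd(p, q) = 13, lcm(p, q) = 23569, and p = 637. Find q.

481

Using pq = gcd(p,q)·lcm(p,q) = 13·23569 = 306397, we get q = 306397/637 = 481.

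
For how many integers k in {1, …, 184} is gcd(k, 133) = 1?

Prime factors of 133: 7, 19. Count integers ≤ 184 divisible by none of them.
By inclusion–exclusion: 184 − ⌊184/7⌋ − ⌊184/19⌋ + ⌊184/133⌋ = 150.

150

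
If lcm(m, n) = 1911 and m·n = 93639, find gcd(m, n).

gcd·lcm = product, so gcd = 93639/1911 = 49.

49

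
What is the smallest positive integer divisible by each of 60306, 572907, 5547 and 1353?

955493148786

lcm(60306, 572907) = 60306·572907/gcd = 34549729542/30153 = 1145814
lcm(1145814, 5547) = 1145814·5547/gcd = 6355830258/3 = 2118610086
lcm(2118610086, 1353) = 2118610086·1353/gcd = 2866479446358/3 = 955493148786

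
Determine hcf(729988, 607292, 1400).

28

729988 = 2² · 7 · 29² · 31; 607292 = 2² · 7 · 23² · 41; 1400 = 2³ · 5² · 7
gcd takes min exponent of each prime: 2² · 7 = 28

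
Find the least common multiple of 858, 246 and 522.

3060486

lcm(858, 246) = 858·246/gcd = 211068/6 = 35178
lcm(35178, 522) = 35178·522/gcd = 18362916/6 = 3060486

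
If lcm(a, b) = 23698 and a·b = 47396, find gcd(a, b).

gcd·lcm = product, so gcd = 47396/23698 = 2.

2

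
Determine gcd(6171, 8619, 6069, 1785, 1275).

6171 = 3 · 11² · 17; 8619 = 3 · 13² · 17; 6069 = 3 · 7 · 17²; 1785 = 3 · 5 · 7 · 17; 1275 = 3 · 5² · 17
gcd takes min exponent of each prime: 3 · 17 = 51

51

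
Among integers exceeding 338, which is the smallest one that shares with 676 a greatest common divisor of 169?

gcd(x, 676) = 169 forces 169 | x; write x = 169s. Then gcd(169s, 169·4) = 169·gcd(s, 4), so need gcd(s, 4) = 1.
169s > 338 gives s ≥ 3. The least s ≥ 3 coprime to 4 is 3, so x = 169·3 = 507.

507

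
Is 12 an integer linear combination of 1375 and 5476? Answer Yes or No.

Yes

gcd(1375, 5476): 5476 = 3·1375 + 1351; 1375 = 1·1351 + 24; 1351 = 56·24 + 7; 24 = 3·7 + 3; 7 = 2·3 + 1; 3 = 3·1 + 0 → 1
1 divides 12, so a solution exists.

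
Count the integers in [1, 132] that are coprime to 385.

82

385 = 5·7·11. Inclusion–exclusion on these primes:
132 − ⌊132/5⌋ − ⌊132/7⌋ − ⌊132/11⌋ + ⌊132/35⌋ + ⌊132/55⌋ + ⌊132/77⌋ − ⌊132/385⌋ = 82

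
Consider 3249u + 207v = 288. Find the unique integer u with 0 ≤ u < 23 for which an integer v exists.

2

Reduce mod 207: 3249u ≡ 288 (mod 207). With g = gcd(3249, 207) = 9 dividing 288, divide through: 361u ≡ 32 (mod 23).
Since gcd(361, 23) = 1, u ≡ 32·(361)⁻¹ ≡ 2 (mod 23). Smallest non-negative: 2.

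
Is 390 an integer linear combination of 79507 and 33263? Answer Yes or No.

gcd(79507, 33263): 79507 = 2·33263 + 12981; 33263 = 2·12981 + 7301; 12981 = 1·7301 + 5680; 7301 = 1·5680 + 1621; 5680 = 3·1621 + 817; 1621 = 1·817 + 804; 817 = 1·804 + 13; 804 = 61·13 + 11; 13 = 1·11 + 2; 11 = 5·2 + 1; 2 = 2·1 + 0 → 1
1 divides 390, so a solution exists.

Yes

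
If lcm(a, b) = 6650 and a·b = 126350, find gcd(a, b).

19

From gcd × lcm = ab: gcd = 126350 / 6650 = 19.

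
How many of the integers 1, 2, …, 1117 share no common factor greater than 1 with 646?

499

646 = 2·17·19. Inclusion–exclusion on these primes:
1117 − ⌊1117/2⌋ − ⌊1117/17⌋ − ⌊1117/19⌋ + ⌊1117/34⌋ + ⌊1117/38⌋ + ⌊1117/323⌋ − ⌊1117/646⌋ = 499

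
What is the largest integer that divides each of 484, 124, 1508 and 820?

gcd(484, 124): 484 = 3·124 + 112; 124 = 1·112 + 12; 112 = 9·12 + 4; 12 = 3·4 + 0 → 4
gcd(4, 1508): 1508 = 377·4 + 0 → 4
gcd(4, 820): 820 = 205·4 + 0 → 4

4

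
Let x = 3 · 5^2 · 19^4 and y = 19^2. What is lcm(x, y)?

9774075

max exponent per prime: 3 · 5^2 · 19^4 = 9774075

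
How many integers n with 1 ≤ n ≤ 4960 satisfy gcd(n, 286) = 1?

2081

Prime factors of 286: 2, 11, 13. Count integers ≤ 4960 divisible by none of them.
By inclusion–exclusion: 4960 − ⌊4960/2⌋ − ⌊4960/11⌋ − ⌊4960/13⌋ + ⌊4960/22⌋ + ⌊4960/26⌋ + ⌊4960/143⌋ − ⌊4960/286⌋ = 2081.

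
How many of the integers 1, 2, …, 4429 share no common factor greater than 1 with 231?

231 = 3·7·11. Inclusion–exclusion on these primes:
4429 − ⌊4429/3⌋ − ⌊4429/7⌋ − ⌊4429/11⌋ + ⌊4429/21⌋ + ⌊4429/33⌋ + ⌊4429/77⌋ − ⌊4429/231⌋ = 2301

2301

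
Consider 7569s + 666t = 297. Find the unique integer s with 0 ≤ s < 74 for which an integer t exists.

gcd(7569, 666) = 9 (Euclid: 7569 = 11·666 + 243; 666 = 2·243 + 180; 243 = 1·180 + 63; 180 = 2·63 + 54; 63 = 1·54 + 9; 54 = 6·9 + 0), and 9 | 297.
Extended Euclid: 7569·(11) + 666·(-125) = 9. Scale by 33: s₀ = 363.
General solution s = s₀ + 74k; reducing mod 74 gives s = 67 (and t = -761).

67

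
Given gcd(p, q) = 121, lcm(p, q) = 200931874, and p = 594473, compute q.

40898

p·q = gcd·lcm = 121·200931874 = 24312756754, so q = 24312756754/594473 = 40898.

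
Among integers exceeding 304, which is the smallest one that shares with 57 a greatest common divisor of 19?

Multiples of 19 above 304: 19·17, 19·18, … . Need the cofactor coprime to 57/19 = 3.
Checking s = 17, 18, … the first with gcd(s, 3) = 1 is s = 17, giving 323.

323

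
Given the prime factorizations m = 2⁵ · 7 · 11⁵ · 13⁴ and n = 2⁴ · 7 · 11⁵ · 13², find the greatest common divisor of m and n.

min exponent per shared prime: 2⁴ · 7 · 11⁵ · 13² = 3048373328

3048373328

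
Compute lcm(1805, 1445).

1805 = 5 · 19²; 1445 = 5 · 17²
max exponents: 5 · 17² · 19² = 521645

521645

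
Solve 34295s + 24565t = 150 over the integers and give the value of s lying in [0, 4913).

Reduce mod 24565: 34295s ≡ 150 (mod 24565). With g = gcd(34295, 24565) = 5 dividing 150, divide through: 6859s ≡ 30 (mod 4913).
Since gcd(6859, 4913) = 1, s ≡ 30·(6859)⁻¹ ≡ 2762 (mod 4913). Smallest non-negative: 2762.

2762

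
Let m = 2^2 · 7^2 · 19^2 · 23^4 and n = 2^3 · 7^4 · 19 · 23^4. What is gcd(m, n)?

1042127884

min exponent per shared prime: 2^2 · 7^2 · 19 · 23^4 = 1042127884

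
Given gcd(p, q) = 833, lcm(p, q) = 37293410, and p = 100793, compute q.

308210

p·q = gcd·lcm = 833·37293410 = 31065410530, so q = 31065410530/100793 = 308210.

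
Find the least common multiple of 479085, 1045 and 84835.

4706051955

479085 = 3 · 5 · 19 · 41²; 1045 = 5 · 11 · 19; 84835 = 5 · 19² · 47
lcm takes max exponent of each prime: 3 · 5 · 11 · 19² · 41² · 47 = 4706051955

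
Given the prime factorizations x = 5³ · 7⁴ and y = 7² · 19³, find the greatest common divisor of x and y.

49

min exponent per shared prime: 7² = 49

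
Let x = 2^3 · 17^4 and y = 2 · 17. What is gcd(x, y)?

34

min exponent per shared prime: 2 · 17 = 34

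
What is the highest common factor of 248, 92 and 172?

4

gcd(248, 92): 248 = 2·92 + 64; 92 = 1·64 + 28; 64 = 2·28 + 8; 28 = 3·8 + 4; 8 = 2·4 + 0 → 4
gcd(4, 172): 172 = 43·4 + 0 → 4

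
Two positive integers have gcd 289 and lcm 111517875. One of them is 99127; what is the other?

u·v = gcd·lcm = 289·111517875 = 32228665875, so v = 32228665875/99127 = 325125.

325125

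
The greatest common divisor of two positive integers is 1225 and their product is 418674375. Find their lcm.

For any two positive integers, gcd × lcm equals their product. Hence lcm = 418674375 / 1225 = 341775.

341775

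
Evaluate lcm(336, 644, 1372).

lcm(336, 644) = 336·644/gcd = 216384/28 = 7728
lcm(7728, 1372) = 7728·1372/gcd = 10602816/28 = 378672

378672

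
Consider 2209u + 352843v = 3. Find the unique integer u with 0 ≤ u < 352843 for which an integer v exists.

335113

Euclid: 352843 = 159·2209 + 1612; 2209 = 1·1612 + 597; 1612 = 2·597 + 418; 597 = 1·418 + 179; 418 = 2·179 + 60; 179 = 2·60 + 59; 60 = 1·59 + 1; 59 = 59·1 + 0 → gcd = 1; 3 = 1·3.
Back-substitution yields 2209·(-5910) + 352843·(37) = 1, so one solution is u = -5910·3 = -17730, v = 37·3 = 111.
Solutions in u differ by 352843/1 = 352843; the one in [0, 352843) is -17730 mod 352843 = 335113.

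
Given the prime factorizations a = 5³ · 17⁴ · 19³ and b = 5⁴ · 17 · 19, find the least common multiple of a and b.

358044086875

max exponent per prime: 5⁴ · 17⁴ · 19³ = 358044086875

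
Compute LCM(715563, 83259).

6619673313

gcd first: 715563 = 8·83259 + 49491; 83259 = 1·49491 + 33768; 49491 = 1·33768 + 15723; 33768 = 2·15723 + 2322; 15723 = 6·2322 + 1791; 2322 = 1·1791 + 531; 1791 = 3·531 + 198; 531 = 2·198 + 135; 198 = 1·135 + 63; 135 = 2·63 + 9; 63 = 7·9 + 0 → gcd = 9
lcm = 715563·83259/gcd = 59577059817/9 = 6619673313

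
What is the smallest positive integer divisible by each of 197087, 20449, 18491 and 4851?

197087 = 11 · 19 · 23 · 41; 20449 = 11² · 13²; 18491 = 11 · 41²; 4851 = 3² · 7² · 11
lcm takes max exponent of each prime: 3² · 7² · 11² · 13² · 19 · 23 · 41² = 6624602357373

6624602357373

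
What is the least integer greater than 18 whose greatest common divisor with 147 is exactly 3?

24

Multiples of 3 above 18: 3·7, 3·8, … . Need the cofactor coprime to 147/3 = 49.
Checking s = 7, 8, … the first with gcd(s, 49) = 1 is s = 8, giving 24.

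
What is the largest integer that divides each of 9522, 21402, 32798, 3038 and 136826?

9522 = 2 · 3² · 23²; 21402 = 2 · 3² · 29 · 41; 32798 = 2 · 23² · 31; 3038 = 2 · 7² · 31; 136826 = 2 · 37 · 43²
gcd takes min exponent of each prime: 2 = 2

2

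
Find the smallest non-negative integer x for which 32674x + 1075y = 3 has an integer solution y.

gcd(32674, 1075) = 1 (Euclid: 32674 = 30·1075 + 424; 1075 = 2·424 + 227; 424 = 1·227 + 197; 227 = 1·197 + 30; 197 = 6·30 + 17; 30 = 1·17 + 13; 17 = 1·13 + 4; 13 = 3·4 + 1; 4 = 4·1 + 0), and 1 | 3.
Extended Euclid: 32674·(-251) + 1075·(7629) = 1. Scale by 3: x₀ = -753.
General solution x = x₀ + 1075t; reducing mod 1075 gives x = 322 (and y = -9787).

322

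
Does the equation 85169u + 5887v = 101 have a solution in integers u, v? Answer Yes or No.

No

gcd(85169, 5887): 85169 = 14·5887 + 2751; 5887 = 2·2751 + 385; 2751 = 7·385 + 56; 385 = 6·56 + 49; 56 = 1·49 + 7; 49 = 7·7 + 0 → 7
7 does not divide 101, so a solution does not exist.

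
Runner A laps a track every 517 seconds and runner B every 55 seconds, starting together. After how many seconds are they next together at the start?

2585

517 = 11 · 47; 55 = 5 · 11
max exponents: 5 · 11 · 47 = 2585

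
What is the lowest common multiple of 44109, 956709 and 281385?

138722805

44109 = 3² · 13² · 29; 956709 = 3² · 13² · 17 · 37; 281385 = 3² · 5 · 13² · 37
lcm takes max exponent of each prime: 3² · 5 · 13² · 17 · 29 · 37 = 138722805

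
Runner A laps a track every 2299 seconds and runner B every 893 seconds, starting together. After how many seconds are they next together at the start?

108053

gcd first: 2299 = 2·893 + 513; 893 = 1·513 + 380; 513 = 1·380 + 133; 380 = 2·133 + 114; 133 = 1·114 + 19; 114 = 6·19 + 0 → gcd = 19
lcm = 2299·893/gcd = 2053007/19 = 108053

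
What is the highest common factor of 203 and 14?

203 = 7 · 29
14 = 2 · 7
Common: 7 = 7

7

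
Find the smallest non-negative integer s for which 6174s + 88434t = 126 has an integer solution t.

Reduce mod 88434: 6174s ≡ 126 (mod 88434). With g = gcd(6174, 88434) = 18 dividing 126, divide through: 343s ≡ 7 (mod 4913).
Since gcd(343, 4913) = 1, s ≡ 7·(343)⁻¹ ≡ 1504 (mod 4913). Smallest non-negative: 1504.

1504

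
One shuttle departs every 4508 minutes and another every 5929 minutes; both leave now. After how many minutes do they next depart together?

545468

4508 = 2² · 7² · 23; 5929 = 7² · 11²
max exponents: 2² · 7² · 11² · 23 = 545468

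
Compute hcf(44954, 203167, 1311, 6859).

19

gcd(44954, 203167): 203167 = 4·44954 + 23351; 44954 = 1·23351 + 21603; 23351 = 1·21603 + 1748; 21603 = 12·1748 + 627; 1748 = 2·627 + 494; 627 = 1·494 + 133; 494 = 3·133 + 95; 133 = 1·95 + 38; 95 = 2·38 + 19; 38 = 2·19 + 0 → 19
gcd(19, 1311): 1311 = 69·19 + 0 → 19
gcd(19, 6859): 6859 = 361·19 + 0 → 19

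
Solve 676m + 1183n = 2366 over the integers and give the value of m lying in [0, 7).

0

Reduce mod 1183: 676m ≡ 2366 (mod 1183). With g = gcd(676, 1183) = 169 dividing 2366, divide through: 4m ≡ 14 (mod 7).
Since gcd(4, 7) = 1, m ≡ 14·(4)⁻¹ ≡ 0 (mod 7). Smallest non-negative: 0.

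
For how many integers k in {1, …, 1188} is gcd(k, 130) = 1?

438

Prime factors of 130: 2, 5, 13. Count integers ≤ 1188 divisible by none of them.
By inclusion–exclusion: 1188 − ⌊1188/2⌋ − ⌊1188/5⌋ − ⌊1188/13⌋ + ⌊1188/10⌋ + ⌊1188/26⌋ + ⌊1188/65⌋ − ⌊1188/130⌋ = 438.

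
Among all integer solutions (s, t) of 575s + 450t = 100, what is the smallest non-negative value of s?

8

Euclid: 575 = 1·450 + 125; 450 = 3·125 + 75; 125 = 1·75 + 50; 75 = 1·50 + 25; 50 = 2·25 + 0 → gcd = 25; 100 = 25·4.
Back-substitution yields 575·(-7) + 450·(9) = 25, so one solution is s = -7·4 = -28, t = 9·4 = 36.
Solutions in s differ by 450/25 = 18; the one in [0, 18) is -28 mod 18 = 8.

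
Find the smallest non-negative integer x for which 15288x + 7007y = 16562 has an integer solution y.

gcd(15288, 7007) = 637 (Euclid: 15288 = 2·7007 + 1274; 7007 = 5·1274 + 637; 1274 = 2·637 + 0), and 637 | 16562.
Extended Euclid: 15288·(-5) + 7007·(11) = 637. Scale by 26: x₀ = -130.
General solution x = x₀ + 11t; reducing mod 11 gives x = 2 (and y = -2).

2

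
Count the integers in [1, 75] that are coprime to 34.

36

Prime factors of 34: 2, 17. Count integers ≤ 75 divisible by none of them.
By inclusion–exclusion: 75 − ⌊75/2⌋ − ⌊75/17⌋ + ⌊75/34⌋ = 36.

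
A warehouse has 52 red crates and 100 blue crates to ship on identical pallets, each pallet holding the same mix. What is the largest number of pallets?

52 = 2² · 13
100 = 2² · 5²
Common: 2² = 4

4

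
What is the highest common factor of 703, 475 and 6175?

19

gcd(703, 475): 703 = 1·475 + 228; 475 = 2·228 + 19; 228 = 12·19 + 0 → 19
gcd(19, 6175): 6175 = 325·19 + 0 → 19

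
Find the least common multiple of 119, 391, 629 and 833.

119 = 7 · 17; 391 = 17 · 23; 629 = 17 · 37; 833 = 7² · 17
lcm takes max exponent of each prime: 7² · 17 · 23 · 37 = 708883

708883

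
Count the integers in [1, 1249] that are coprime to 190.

474

Prime factors of 190: 2, 5, 19. Count integers ≤ 1249 divisible by none of them.
By inclusion–exclusion: 1249 − ⌊1249/2⌋ − ⌊1249/5⌋ − ⌊1249/19⌋ + ⌊1249/10⌋ + ⌊1249/38⌋ + ⌊1249/95⌋ − ⌊1249/190⌋ = 474.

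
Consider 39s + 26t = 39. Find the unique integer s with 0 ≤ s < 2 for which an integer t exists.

Euclid: 39 = 1·26 + 13; 26 = 2·13 + 0 → gcd = 13; 39 = 13·3.
Back-substitution yields 39·(1) + 26·(-1) = 13, so one solution is s = 1·3 = 3, t = -1·3 = -3.
Solutions in s differ by 26/13 = 2; the one in [0, 2) is 3 mod 2 = 1.

1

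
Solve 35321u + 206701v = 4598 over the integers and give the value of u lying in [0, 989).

480

Reduce mod 206701: 35321u ≡ 4598 (mod 206701). With g = gcd(35321, 206701) = 209 dividing 4598, divide through: 169u ≡ 22 (mod 989).
Since gcd(169, 989) = 1, u ≡ 22·(169)⁻¹ ≡ 480 (mod 989). Smallest non-negative: 480.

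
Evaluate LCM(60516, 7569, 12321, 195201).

36857453829156

60516 = 2² · 3² · 41²; 7569 = 3² · 29²; 12321 = 3² · 37²; 195201 = 3² · 23² · 41
lcm takes max exponent of each prime: 2² · 3² · 23² · 29² · 37² · 41² = 36857453829156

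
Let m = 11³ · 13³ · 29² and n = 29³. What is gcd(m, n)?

min exponent per shared prime: 29² = 841

841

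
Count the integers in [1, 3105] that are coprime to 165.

1506

165 = 3·5·11. Inclusion–exclusion on these primes:
3105 − ⌊3105/3⌋ − ⌊3105/5⌋ − ⌊3105/11⌋ + ⌊3105/15⌋ + ⌊3105/33⌋ + ⌊3105/55⌋ − ⌊3105/165⌋ = 1506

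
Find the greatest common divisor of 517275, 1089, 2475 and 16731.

517275 = 3² · 5² · 11² · 19; 1089 = 3² · 11²; 2475 = 3² · 5² · 11; 16731 = 3² · 11 · 13²
gcd takes min exponent of each prime: 3² · 11 = 99

99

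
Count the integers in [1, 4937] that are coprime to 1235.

1235 = 5·13·19. Inclusion–exclusion on these primes:
4937 − ⌊4937/5⌋ − ⌊4937/13⌋ − ⌊4937/19⌋ + ⌊4937/65⌋ + ⌊4937/95⌋ + ⌊4937/247⌋ − ⌊4937/1235⌋ = 3454

3454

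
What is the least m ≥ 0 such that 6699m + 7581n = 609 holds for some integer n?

197

gcd(6699, 7581) = 21 (Euclid: 7581 = 1·6699 + 882; 6699 = 7·882 + 525; 882 = 1·525 + 357; 525 = 1·357 + 168; 357 = 2·168 + 21; 168 = 8·21 + 0), and 21 | 609.
Extended Euclid: 6699·(-43) + 7581·(38) = 21. Scale by 29: m₀ = -1247.
General solution m = m₀ + 361t; reducing mod 361 gives m = 197 (and n = -174).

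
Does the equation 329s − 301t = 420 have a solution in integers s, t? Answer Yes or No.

Yes

By Bézout, 329s − 301t = 420 has integer solutions iff gcd(329, 301) | 420.
Euclid: 329 = 1·301 + 28; 301 = 10·28 + 21; 28 = 1·21 + 7; 21 = 3·7 + 0. gcd = 7; 420 mod 7 = 0. Yes.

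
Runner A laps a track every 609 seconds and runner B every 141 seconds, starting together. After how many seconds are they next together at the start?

28623

gcd first: 609 = 4·141 + 45; 141 = 3·45 + 6; 45 = 7·6 + 3; 6 = 2·3 + 0 → gcd = 3
lcm = 609·141/gcd = 85869/3 = 28623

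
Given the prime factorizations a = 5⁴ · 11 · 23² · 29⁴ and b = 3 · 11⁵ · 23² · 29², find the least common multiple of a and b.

max exponent per prime: 3 · 5⁴ · 11⁵ · 23² · 29⁴ = 112982807293310625

112982807293310625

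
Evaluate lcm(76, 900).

76 = 2² · 19; 900 = 2² · 3² · 5²
max exponents: 2² · 3² · 5² · 19 = 17100

17100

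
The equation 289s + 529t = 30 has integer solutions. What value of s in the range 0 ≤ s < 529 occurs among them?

66

Euclid: 529 = 1·289 + 240; 289 = 1·240 + 49; 240 = 4·49 + 44; 49 = 1·44 + 5; 44 = 8·5 + 4; 5 = 1·4 + 1; 4 = 4·1 + 0 → gcd = 1; 30 = 1·30.
Back-substitution yields 289·(108) + 529·(-59) = 1, so one solution is s = 108·30 = 3240, t = -59·30 = -1770.
Solutions in s differ by 529/1 = 529; the one in [0, 529) is 3240 mod 529 = 66.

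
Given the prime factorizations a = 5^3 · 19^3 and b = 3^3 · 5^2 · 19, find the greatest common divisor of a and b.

min exponent per shared prime: 5^2 · 19 = 475

475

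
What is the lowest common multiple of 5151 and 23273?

gcd first: 23273 = 4·5151 + 2669; 5151 = 1·2669 + 2482; 2669 = 1·2482 + 187; 2482 = 13·187 + 51; 187 = 3·51 + 34; 51 = 1·34 + 17; 34 = 2·17 + 0 → gcd = 17
lcm = 5151·23273/gcd = 119879223/17 = 7051719

7051719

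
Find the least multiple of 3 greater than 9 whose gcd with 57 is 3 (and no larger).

12

gcd(t, 57) = 3 forces 3 | t; write t = 3s. Then gcd(3s, 3·19) = 3·gcd(s, 19), so need gcd(s, 19) = 1.
3s > 9 gives s ≥ 4. The least s ≥ 4 coprime to 19 is 4, so t = 3·4 = 12.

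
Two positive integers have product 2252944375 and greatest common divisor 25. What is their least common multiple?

gcd·lcm = product, so lcm = 2252944375/25 = 90117775.

90117775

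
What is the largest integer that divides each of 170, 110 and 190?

170 = 2 · 5 · 17; 110 = 2 · 5 · 11; 190 = 2 · 5 · 19
gcd takes min exponent of each prime: 2 · 5 = 10

10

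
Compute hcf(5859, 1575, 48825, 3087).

gcd(5859, 1575): 5859 = 3·1575 + 1134; 1575 = 1·1134 + 441; 1134 = 2·441 + 252; 441 = 1·252 + 189; 252 = 1·189 + 63; 189 = 3·63 + 0 → 63
gcd(63, 48825): 48825 = 775·63 + 0 → 63
gcd(63, 3087): 3087 = 49·63 + 0 → 63

63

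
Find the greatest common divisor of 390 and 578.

Euclid: 578 = 1·390 + 188; 390 = 2·188 + 14; 188 = 13·14 + 6; 14 = 2·6 + 2; 6 = 3·2 + 0. Last nonzero remainder: 2.

2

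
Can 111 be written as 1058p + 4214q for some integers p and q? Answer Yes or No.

No

gcd(1058, 4214): 4214 = 3·1058 + 1040; 1058 = 1·1040 + 18; 1040 = 57·18 + 14; 18 = 1·14 + 4; 14 = 3·4 + 2; 4 = 2·2 + 0 → 2
2 does not divide 111, so a solution does not exist.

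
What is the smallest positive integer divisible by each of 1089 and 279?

gcd first: 1089 = 3·279 + 252; 279 = 1·252 + 27; 252 = 9·27 + 9; 27 = 3·9 + 0 → gcd = 9
lcm = 1089·279/gcd = 303831/9 = 33759

33759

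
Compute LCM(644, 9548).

gcd first: 9548 = 14·644 + 532; 644 = 1·532 + 112; 532 = 4·112 + 84; 112 = 1·84 + 28; 84 = 3·28 + 0 → gcd = 28
lcm = 644·9548/gcd = 6148912/28 = 219604

219604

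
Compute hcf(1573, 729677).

1573 = 11² · 13
729677 = 13 · 37² · 41
Common: 13 = 13

13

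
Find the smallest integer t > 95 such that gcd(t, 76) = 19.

76 = 19·4. Any t with gcd(t, 76) = 19 is a multiple of 19, say 19s, with s coprime to 4.
Need s > 95/19, so s ≥ 6. First s ≥ 6 with gcd(s, 4) = 1 is s = 7. Thus t = 19·7 = 133.

133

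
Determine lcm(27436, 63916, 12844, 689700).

lcm(27436, 63916) = 27436·63916/gcd = 1753599376/76 = 23073676
lcm(23073676, 12844) = 23073676·12844/gcd = 296358294544/76 = 3899451244
lcm(3899451244, 689700) = 3899451244·689700/gcd = 2689451522986800/76 = 35387520039300

35387520039300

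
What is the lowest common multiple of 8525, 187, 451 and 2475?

53477325

8525 = 5² · 11 · 31; 187 = 11 · 17; 451 = 11 · 41; 2475 = 3² · 5² · 11
lcm takes max exponent of each prime: 3² · 5² · 11 · 17 · 31 · 41 = 53477325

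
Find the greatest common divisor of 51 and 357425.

17

51 = 3 · 17
357425 = 5² · 17 · 29²
Common: 17 = 17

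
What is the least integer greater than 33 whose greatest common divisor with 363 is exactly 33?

363 = 33·11. Any a with gcd(a, 363) = 33 is a multiple of 33, say 33s, with s coprime to 11.
Need s > 33/33, so s ≥ 2. First s ≥ 2 with gcd(s, 11) = 1 is s = 2. Thus a = 33·2 = 66.

66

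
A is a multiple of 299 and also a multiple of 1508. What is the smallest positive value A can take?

34684

299 = 13 · 23; 1508 = 2² · 13 · 29
max exponents: 2² · 13 · 23 · 29 = 34684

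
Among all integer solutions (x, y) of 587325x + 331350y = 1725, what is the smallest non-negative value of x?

Euclid: 587325 = 1·331350 + 255975; 331350 = 1·255975 + 75375; 255975 = 3·75375 + 29850; 75375 = 2·29850 + 15675; 29850 = 1·15675 + 14175; 15675 = 1·14175 + 1500; 14175 = 9·1500 + 675; 1500 = 2·675 + 150; 675 = 4·150 + 75; 150 = 2·75 + 0 → gcd = 75; 1725 = 75·23.
Back-substitution yields 587325·(1987) + 331350·(-3522) = 75, so one solution is x = 1987·23 = 45701, y = -3522·23 = -81006.
Solutions in x differ by 331350/75 = 4418; the one in [0, 4418) is 45701 mod 4418 = 1521.

1521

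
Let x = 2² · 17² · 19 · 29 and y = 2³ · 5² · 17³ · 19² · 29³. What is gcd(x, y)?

636956

min exponent per shared prime: 2² · 17² · 19 · 29 = 636956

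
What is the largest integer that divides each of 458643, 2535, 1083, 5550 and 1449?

3

gcd(458643, 2535): 458643 = 180·2535 + 2343; 2535 = 1·2343 + 192; 2343 = 12·192 + 39; 192 = 4·39 + 36; 39 = 1·36 + 3; 36 = 12·3 + 0 → 3
gcd(3, 1083): 1083 = 361·3 + 0 → 3
gcd(3, 5550): 5550 = 1850·3 + 0 → 3
gcd(3, 1449): 1449 = 483·3 + 0 → 3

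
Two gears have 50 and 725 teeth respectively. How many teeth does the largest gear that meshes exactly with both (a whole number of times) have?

50 = 2 · 5²
725 = 5² · 29
Common: 5² = 25

25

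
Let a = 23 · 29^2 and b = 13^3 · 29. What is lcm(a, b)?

max exponent per prime: 13^3 · 23 · 29^2 = 42496571

42496571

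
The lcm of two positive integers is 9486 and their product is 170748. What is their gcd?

18

From gcd × lcm = mn: gcd = 170748 / 9486 = 18.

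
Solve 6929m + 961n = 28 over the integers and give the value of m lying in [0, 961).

552

gcd(6929, 961) = 1 (Euclid: 6929 = 7·961 + 202; 961 = 4·202 + 153; 202 = 1·153 + 49; 153 = 3·49 + 6; 49 = 8·6 + 1; 6 = 6·1 + 0), and 1 | 28.
Extended Euclid: 6929·(157) + 961·(-1132) = 1. Scale by 28: m₀ = 4396.
General solution m = m₀ + 961t; reducing mod 961 gives m = 552 (and n = -3980).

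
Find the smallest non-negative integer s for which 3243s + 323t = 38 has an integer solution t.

Euclid: 3243 = 10·323 + 13; 323 = 24·13 + 11; 13 = 1·11 + 2; 11 = 5·2 + 1; 2 = 2·1 + 0 → gcd = 1; 38 = 1·38.
Back-substitution yields 3243·(-149) + 323·(1496) = 1, so one solution is s = -149·38 = -5662, t = 1496·38 = 56848.
Solutions in s differ by 323/1 = 323; the one in [0, 323) is -5662 mod 323 = 152.

152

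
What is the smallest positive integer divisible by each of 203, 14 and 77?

4466

203 = 7 · 29; 14 = 2 · 7; 77 = 7 · 11
lcm takes max exponent of each prime: 2 · 7 · 11 · 29 = 4466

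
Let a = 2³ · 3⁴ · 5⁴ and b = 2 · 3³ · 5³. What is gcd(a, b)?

min exponent per shared prime: 2 · 3³ · 5³ = 6750

6750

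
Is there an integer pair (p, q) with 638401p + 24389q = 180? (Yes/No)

By Bézout, 638401p + 24389q = 180 has integer solutions iff gcd(638401, 24389) | 180.
Euclid: 638401 = 26·24389 + 4287; 24389 = 5·4287 + 2954; 4287 = 1·2954 + 1333; 2954 = 2·1333 + 288; 1333 = 4·288 + 181; 288 = 1·181 + 107; 181 = 1·107 + 74; 107 = 1·74 + 33; 74 = 2·33 + 8; 33 = 4·8 + 1; 8 = 8·1 + 0. gcd = 1; 180 mod 1 = 0. Yes.

Yes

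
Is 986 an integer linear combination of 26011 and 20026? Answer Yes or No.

No

By Bézout, 26011s + 20026t = 986 has integer solutions iff gcd(26011, 20026) | 986.
Euclid: 26011 = 1·20026 + 5985; 20026 = 3·5985 + 2071; 5985 = 2·2071 + 1843; 2071 = 1·1843 + 228; 1843 = 8·228 + 19; 228 = 12·19 + 0. gcd = 19; 986 mod 19 = 17. No.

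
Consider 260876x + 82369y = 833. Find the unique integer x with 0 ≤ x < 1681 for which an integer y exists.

1029

gcd(260876, 82369) = 49 (Euclid: 260876 = 3·82369 + 13769; 82369 = 5·13769 + 13524; 13769 = 1·13524 + 245; 13524 = 55·245 + 49; 245 = 5·49 + 0), and 49 | 833.
Extended Euclid: 260876·(-335) + 82369·(1061) = 49. Scale by 17: x₀ = -5695.
General solution x = x₀ + 1681t; reducing mod 1681 gives x = 1029 (and y = -3259).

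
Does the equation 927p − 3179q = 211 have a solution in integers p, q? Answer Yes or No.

By Bézout, 927p − 3179q = 211 has integer solutions iff gcd(927, 3179) | 211.
Euclid: 3179 = 3·927 + 398; 927 = 2·398 + 131; 398 = 3·131 + 5; 131 = 26·5 + 1; 5 = 5·1 + 0. gcd = 1; 211 mod 1 = 0. Yes.

Yes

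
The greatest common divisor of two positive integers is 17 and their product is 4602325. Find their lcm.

270725

For any two positive integers, gcd × lcm equals their product. Hence lcm = 4602325 / 17 = 270725.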